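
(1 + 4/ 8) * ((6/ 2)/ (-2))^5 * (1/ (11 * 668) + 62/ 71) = -9.95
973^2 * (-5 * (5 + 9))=-66271030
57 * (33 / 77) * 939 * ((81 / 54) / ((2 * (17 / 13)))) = 6262191 / 476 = 13155.86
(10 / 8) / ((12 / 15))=25 / 16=1.56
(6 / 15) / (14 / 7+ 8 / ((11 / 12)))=11 / 295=0.04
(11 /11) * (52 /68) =13 /17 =0.76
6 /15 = 2 /5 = 0.40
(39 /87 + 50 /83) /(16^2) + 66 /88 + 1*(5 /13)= 9121709 /8010496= 1.14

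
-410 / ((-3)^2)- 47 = -92.56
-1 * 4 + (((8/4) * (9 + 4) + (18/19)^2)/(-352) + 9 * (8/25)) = -1900383/1588400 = -1.20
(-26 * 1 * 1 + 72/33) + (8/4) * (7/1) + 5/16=-1673/176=-9.51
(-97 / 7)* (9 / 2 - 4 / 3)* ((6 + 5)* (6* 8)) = -162184 / 7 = -23169.14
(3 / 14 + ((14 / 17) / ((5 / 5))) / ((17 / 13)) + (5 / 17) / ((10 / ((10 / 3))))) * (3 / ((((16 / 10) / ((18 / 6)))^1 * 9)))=57175 / 97104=0.59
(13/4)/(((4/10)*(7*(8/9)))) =585/448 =1.31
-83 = -83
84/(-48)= -7/4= -1.75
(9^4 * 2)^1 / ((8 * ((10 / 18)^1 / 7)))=413343 / 20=20667.15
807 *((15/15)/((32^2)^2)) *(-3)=-2421/1048576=-0.00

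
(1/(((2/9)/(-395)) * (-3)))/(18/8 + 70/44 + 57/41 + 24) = 20.27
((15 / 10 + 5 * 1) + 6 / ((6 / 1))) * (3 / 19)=45 / 38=1.18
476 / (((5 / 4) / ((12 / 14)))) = 1632 / 5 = 326.40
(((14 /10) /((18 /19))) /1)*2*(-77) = -10241 /45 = -227.58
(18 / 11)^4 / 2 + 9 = 184257 / 14641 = 12.59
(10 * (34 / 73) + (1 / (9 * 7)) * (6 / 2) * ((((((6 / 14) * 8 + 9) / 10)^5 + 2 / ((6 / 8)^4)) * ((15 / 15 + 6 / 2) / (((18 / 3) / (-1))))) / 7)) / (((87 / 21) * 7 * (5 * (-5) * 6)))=-10113878926759009 / 9532261103242500000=-0.00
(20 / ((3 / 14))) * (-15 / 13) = -1400 / 13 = -107.69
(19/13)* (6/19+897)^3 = 4955605568649/4693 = 1055956865.26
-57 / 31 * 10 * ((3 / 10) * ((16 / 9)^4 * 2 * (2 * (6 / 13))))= -9961472 / 97929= -101.72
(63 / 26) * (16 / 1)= 504 / 13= 38.77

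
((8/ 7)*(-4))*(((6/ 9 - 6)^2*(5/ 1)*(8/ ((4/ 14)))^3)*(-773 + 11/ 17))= 1686555852800/ 153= 11023240867.97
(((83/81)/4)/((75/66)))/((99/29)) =2407/36450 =0.07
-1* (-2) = 2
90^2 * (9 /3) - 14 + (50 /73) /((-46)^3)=86282426479 /3552764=24286.00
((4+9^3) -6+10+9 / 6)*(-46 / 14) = -4853 / 2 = -2426.50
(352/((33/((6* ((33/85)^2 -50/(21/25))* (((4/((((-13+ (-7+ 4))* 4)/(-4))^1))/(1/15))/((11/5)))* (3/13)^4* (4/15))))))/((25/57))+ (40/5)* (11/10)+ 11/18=-2513059928293/1430027849250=-1.76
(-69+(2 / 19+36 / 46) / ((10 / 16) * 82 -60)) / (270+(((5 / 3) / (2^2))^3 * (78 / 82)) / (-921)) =-0.26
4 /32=1 /8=0.12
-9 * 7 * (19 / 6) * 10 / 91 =-285 / 13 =-21.92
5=5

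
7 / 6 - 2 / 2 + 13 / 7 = 85 / 42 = 2.02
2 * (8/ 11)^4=8192/ 14641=0.56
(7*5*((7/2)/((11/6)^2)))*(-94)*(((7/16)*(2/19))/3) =-241815/4598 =-52.59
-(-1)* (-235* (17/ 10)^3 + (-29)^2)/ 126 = -2.49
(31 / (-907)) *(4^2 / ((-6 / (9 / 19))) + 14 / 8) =-1147 / 68932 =-0.02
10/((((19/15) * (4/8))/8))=2400/19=126.32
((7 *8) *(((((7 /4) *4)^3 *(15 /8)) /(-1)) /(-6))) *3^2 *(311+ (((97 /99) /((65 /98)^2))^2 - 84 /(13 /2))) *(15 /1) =127295255045621719 /518382150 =245562573.95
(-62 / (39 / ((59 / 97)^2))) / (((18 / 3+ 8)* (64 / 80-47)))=0.00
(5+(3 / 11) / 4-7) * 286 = -1105 / 2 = -552.50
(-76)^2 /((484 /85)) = 122740 /121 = 1014.38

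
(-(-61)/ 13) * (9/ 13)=549/ 169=3.25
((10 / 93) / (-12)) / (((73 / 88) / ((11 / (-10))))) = 0.01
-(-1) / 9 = 1 / 9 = 0.11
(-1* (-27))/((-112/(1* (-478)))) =6453/56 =115.23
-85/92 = -0.92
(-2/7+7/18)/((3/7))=13/54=0.24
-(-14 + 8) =6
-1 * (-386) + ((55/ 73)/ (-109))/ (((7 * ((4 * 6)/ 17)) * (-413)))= 213106157303/ 552088488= 386.00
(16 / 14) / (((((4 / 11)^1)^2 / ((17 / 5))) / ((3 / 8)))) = 6171 / 560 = 11.02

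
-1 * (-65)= 65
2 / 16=0.12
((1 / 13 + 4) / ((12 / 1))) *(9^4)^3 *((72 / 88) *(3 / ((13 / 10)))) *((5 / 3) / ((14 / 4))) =1122657407511975 / 13013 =86271990126.18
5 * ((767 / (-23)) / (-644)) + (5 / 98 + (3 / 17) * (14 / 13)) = 11456563 / 22914164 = 0.50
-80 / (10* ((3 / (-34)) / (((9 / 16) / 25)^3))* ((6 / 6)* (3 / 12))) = 4131 / 1000000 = 0.00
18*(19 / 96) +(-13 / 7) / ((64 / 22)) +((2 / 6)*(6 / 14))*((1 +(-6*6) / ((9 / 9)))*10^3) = -1119345 / 224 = -4997.08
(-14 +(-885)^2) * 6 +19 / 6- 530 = 28192435 / 6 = 4698739.17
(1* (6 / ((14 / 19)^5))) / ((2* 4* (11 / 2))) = 7428297 / 11832128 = 0.63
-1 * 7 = -7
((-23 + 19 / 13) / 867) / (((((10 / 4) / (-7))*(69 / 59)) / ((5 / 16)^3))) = 361375 / 199090944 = 0.00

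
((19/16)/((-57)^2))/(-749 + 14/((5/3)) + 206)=-0.00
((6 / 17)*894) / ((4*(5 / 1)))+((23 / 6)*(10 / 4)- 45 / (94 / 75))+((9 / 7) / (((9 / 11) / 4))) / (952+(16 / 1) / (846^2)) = -13690302603851 / 1299155351340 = -10.54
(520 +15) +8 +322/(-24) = 6355/12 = 529.58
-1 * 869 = -869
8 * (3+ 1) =32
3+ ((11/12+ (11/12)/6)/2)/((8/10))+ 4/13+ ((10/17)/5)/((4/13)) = 554813/127296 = 4.36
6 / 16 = 3 / 8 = 0.38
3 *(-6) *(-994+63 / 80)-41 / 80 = 286037 / 16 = 17877.31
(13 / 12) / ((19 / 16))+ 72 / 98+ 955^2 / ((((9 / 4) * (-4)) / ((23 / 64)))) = -19528308125 / 536256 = -36416.02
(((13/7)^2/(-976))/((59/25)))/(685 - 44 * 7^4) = 4225/296153993744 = 0.00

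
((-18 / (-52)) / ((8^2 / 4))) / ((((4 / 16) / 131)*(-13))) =-1179 / 1352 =-0.87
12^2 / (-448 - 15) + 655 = 303121 / 463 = 654.69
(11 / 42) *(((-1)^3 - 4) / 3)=-55 / 126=-0.44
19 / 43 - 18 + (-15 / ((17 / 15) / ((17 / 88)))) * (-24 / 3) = 1370 / 473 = 2.90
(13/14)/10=13/140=0.09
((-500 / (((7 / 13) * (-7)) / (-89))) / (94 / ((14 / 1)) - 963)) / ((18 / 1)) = 144625 / 210861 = 0.69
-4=-4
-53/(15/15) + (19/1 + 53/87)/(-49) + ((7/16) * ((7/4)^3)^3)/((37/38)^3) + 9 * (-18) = -16126218650213731/113211468152832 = -142.44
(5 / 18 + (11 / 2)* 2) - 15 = -67 / 18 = -3.72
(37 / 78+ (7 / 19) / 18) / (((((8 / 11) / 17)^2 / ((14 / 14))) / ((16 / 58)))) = 9616475 / 128934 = 74.58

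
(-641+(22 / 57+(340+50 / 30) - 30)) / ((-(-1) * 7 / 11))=-68750 / 133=-516.92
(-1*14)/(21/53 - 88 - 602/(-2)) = -371/5655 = -0.07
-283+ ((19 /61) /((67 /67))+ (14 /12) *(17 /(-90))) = -282.91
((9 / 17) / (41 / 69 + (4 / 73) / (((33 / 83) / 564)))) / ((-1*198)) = -5037 / 147547318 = -0.00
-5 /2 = -2.50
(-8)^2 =64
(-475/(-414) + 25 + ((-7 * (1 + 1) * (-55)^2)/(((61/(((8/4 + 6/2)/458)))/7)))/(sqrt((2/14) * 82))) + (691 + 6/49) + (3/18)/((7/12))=14556331/20286- 741125 * sqrt(574)/1145458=702.05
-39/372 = -13/124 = -0.10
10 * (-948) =-9480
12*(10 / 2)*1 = 60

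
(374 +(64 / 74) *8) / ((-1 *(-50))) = 7047 / 925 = 7.62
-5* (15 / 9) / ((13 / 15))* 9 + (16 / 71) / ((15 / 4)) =-1197293 / 13845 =-86.48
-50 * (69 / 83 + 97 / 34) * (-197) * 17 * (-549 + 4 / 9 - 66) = -283216099475 / 747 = -379138018.04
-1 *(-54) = 54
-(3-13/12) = -23/12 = -1.92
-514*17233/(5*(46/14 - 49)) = 31002167/800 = 38752.71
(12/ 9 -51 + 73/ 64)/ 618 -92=-10925669/ 118656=-92.08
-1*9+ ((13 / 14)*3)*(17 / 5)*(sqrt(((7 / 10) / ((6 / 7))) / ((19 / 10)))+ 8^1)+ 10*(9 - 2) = 221*sqrt(114) / 380+ 4787 / 35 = 142.98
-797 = -797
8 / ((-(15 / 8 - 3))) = 64 / 9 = 7.11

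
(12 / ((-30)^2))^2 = 0.00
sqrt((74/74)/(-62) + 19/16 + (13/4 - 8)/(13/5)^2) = sqrt(1217959)/1612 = 0.68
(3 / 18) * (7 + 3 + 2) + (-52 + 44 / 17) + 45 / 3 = -551 / 17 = -32.41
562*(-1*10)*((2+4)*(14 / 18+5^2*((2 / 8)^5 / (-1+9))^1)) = -80884445 / 3072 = -26329.57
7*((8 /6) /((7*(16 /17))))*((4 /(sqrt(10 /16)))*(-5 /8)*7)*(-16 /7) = 68*sqrt(10) /3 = 71.68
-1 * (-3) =3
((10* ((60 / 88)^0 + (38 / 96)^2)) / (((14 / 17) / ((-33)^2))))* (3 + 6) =246685725 / 1792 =137659.44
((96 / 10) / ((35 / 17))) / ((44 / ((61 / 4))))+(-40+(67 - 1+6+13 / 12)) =801557 / 23100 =34.70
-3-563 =-566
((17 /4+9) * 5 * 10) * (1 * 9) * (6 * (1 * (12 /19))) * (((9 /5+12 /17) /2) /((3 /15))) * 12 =548645400 /323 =1698592.57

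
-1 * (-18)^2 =-324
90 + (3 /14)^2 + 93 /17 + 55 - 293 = -142.48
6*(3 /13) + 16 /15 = 478 /195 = 2.45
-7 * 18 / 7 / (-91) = 0.20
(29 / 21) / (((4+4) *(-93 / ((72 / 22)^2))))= -522 / 26257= -0.02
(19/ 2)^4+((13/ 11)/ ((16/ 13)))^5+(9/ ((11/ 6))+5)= 1377302271010249/ 168874213376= 8155.79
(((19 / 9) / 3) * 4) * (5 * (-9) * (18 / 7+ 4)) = -17480 / 21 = -832.38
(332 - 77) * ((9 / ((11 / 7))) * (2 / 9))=3570 / 11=324.55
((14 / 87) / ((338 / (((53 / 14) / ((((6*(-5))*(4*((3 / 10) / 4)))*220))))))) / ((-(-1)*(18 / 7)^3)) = -18179 / 339561668160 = -0.00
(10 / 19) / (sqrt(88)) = 5*sqrt(22) / 418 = 0.06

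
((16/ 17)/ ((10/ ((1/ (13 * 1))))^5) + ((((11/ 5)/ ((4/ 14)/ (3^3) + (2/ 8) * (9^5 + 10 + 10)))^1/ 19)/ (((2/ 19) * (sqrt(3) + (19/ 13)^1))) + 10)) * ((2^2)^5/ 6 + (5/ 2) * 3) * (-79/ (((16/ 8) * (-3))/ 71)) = 18006051063 * sqrt(3)/ 1253808580 + 16476391577841590302413251/ 9892519918246225000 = 1665565.27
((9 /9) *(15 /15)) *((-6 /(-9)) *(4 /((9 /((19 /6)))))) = 76 /81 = 0.94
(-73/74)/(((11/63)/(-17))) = 78183/814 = 96.05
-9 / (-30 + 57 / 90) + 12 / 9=4334 / 2643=1.64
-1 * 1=-1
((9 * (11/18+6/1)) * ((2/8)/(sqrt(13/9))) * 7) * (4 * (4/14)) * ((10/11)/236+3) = 297.42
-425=-425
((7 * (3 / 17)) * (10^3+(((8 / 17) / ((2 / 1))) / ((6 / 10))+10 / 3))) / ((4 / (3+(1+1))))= 895825 / 578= 1549.87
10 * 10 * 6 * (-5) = -3000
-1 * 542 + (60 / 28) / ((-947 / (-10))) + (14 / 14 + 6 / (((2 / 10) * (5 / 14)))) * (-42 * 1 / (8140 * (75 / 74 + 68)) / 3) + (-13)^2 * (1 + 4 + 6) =490454925260 / 372397333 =1317.02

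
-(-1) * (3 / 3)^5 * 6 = 6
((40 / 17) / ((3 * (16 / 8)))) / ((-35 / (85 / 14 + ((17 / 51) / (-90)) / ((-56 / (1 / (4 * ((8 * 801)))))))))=-2353017601 / 34589358720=-0.07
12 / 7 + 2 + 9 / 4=167 / 28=5.96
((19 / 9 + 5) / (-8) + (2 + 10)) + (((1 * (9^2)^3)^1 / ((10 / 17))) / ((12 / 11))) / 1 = 298142401 / 360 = 828173.34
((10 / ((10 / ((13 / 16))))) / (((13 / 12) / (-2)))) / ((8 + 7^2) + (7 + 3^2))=-0.02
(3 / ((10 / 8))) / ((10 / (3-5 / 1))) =-12 / 25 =-0.48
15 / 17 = 0.88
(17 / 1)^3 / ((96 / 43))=211259 / 96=2200.61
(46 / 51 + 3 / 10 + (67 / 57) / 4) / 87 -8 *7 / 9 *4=-24.87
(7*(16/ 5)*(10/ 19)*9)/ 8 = 252/ 19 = 13.26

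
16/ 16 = 1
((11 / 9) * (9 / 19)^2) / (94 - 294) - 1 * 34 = -2454899 / 72200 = -34.00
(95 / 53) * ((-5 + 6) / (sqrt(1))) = 1.79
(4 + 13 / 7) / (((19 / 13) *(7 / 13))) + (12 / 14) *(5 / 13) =94067 / 12103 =7.77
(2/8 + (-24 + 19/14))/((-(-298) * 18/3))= -209/16688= -0.01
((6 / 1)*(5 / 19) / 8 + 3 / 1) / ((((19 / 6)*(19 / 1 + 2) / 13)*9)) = 351 / 5054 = 0.07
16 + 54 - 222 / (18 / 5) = 25 / 3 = 8.33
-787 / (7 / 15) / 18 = -3935 / 42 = -93.69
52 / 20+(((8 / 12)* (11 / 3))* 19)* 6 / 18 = 2441 / 135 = 18.08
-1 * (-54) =54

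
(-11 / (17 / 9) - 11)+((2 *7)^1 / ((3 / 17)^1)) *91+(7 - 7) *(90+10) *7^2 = 7202.51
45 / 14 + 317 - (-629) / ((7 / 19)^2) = 485519 / 98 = 4954.28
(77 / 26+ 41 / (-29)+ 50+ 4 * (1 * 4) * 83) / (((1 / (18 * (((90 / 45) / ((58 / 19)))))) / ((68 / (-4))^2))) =51404606001 / 10933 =4701784.14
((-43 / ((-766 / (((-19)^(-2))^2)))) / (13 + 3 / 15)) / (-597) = -215 / 3933339560172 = -0.00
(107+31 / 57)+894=57088 / 57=1001.54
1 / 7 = 0.14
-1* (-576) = 576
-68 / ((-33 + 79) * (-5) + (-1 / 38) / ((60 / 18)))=25840 / 87403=0.30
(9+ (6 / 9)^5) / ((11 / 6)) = 4438 / 891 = 4.98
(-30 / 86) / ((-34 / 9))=0.09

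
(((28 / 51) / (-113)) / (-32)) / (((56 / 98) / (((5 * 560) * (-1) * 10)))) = -42875 / 5763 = -7.44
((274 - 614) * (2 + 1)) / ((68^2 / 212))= -795 / 17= -46.76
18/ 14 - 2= -5/ 7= -0.71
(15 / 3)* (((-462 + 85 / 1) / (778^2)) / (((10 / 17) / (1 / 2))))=-6409 / 2421136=-0.00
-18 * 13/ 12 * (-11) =214.50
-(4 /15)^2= -16 /225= -0.07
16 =16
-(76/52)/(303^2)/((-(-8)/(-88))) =209/1193517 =0.00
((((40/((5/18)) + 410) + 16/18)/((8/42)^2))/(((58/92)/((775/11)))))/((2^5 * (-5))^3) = -7930699/19005440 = -0.42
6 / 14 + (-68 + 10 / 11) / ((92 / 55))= -12777 / 322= -39.68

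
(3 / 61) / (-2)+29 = 3535 / 122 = 28.98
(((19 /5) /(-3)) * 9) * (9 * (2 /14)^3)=-513 /1715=-0.30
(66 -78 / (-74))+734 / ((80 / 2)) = 63199 / 740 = 85.40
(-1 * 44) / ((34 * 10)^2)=-11 / 28900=-0.00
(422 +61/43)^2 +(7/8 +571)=2660417967/14792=179855.19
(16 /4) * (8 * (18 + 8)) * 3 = 2496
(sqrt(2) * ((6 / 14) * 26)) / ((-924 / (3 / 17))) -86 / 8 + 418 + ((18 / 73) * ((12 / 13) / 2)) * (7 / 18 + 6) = 1548681 / 3796 -39 * sqrt(2) / 18326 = 407.97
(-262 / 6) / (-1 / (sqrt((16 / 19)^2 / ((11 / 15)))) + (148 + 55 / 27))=-6113445120 / 21004604327 - 3225744 * sqrt(165) / 21004604327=-0.29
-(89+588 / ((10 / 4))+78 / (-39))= -322.20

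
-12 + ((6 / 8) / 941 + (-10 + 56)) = 127979 / 3764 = 34.00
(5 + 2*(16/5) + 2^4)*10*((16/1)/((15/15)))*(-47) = -206048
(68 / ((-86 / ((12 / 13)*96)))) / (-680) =288 / 2795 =0.10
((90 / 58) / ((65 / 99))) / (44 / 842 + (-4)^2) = 375111 / 2547766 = 0.15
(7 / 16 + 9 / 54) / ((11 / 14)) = 203 / 264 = 0.77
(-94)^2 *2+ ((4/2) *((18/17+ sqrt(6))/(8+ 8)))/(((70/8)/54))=27 *sqrt(6)/35+ 10515326/595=17674.71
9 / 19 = 0.47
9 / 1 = 9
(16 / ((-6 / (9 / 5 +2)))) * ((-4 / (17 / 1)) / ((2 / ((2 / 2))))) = 304 / 255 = 1.19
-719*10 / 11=-7190 / 11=-653.64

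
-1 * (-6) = 6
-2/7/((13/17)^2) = -578/1183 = -0.49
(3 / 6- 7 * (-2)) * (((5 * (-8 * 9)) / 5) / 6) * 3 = -522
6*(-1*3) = -18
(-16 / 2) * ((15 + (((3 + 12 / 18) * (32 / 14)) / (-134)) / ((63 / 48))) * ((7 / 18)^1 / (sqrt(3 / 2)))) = -1767188 * sqrt(6) / 113967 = -37.98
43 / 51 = 0.84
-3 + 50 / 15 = 1 / 3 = 0.33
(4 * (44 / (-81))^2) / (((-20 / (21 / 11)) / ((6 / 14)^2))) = -176 / 8505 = -0.02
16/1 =16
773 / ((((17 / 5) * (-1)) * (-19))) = 3865 / 323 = 11.97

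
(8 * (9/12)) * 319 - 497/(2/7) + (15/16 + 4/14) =19681/112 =175.72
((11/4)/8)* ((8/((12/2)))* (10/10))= 11/24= 0.46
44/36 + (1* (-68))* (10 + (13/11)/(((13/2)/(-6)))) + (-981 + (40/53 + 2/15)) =-41574812/26235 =-1584.71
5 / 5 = 1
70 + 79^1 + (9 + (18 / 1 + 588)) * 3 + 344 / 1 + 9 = 2347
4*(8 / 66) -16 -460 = -15692 / 33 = -475.52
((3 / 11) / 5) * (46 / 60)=23 / 550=0.04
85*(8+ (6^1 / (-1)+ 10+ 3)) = 1275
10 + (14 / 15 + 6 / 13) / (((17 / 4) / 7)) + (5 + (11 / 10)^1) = 18.40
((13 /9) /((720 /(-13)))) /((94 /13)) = -2197 /609120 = -0.00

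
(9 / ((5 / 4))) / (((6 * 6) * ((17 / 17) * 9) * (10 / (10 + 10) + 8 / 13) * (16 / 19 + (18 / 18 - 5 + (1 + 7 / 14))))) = -988 / 82215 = -0.01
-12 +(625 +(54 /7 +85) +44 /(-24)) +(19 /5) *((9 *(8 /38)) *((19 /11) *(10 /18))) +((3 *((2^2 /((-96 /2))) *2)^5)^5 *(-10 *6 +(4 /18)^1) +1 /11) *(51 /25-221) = 350101315906368071202023 /506743559792728473600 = 690.88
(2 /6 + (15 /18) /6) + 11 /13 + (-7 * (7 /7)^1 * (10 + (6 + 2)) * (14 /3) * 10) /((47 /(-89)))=11135.79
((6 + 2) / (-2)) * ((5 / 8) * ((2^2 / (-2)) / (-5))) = -1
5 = 5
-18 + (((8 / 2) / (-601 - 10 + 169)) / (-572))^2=-18.00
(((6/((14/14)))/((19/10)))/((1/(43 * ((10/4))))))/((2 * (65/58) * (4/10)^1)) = 93525/247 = 378.64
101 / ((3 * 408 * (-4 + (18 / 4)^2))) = 101 / 19890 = 0.01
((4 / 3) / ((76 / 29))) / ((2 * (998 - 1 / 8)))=0.00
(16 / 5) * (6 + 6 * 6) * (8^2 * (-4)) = -172032 / 5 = -34406.40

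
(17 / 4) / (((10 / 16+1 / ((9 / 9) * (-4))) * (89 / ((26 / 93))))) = 884 / 24831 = 0.04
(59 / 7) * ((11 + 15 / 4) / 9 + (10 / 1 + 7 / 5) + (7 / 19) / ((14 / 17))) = 388751 / 3420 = 113.67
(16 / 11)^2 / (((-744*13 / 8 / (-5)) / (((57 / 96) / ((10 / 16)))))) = 1216 / 146289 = 0.01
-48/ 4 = -12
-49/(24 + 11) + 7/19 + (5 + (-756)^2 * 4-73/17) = 3692122034/1615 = 2286143.67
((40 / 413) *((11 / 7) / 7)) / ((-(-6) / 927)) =67980 / 20237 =3.36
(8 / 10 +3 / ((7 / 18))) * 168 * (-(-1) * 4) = 28608 / 5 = 5721.60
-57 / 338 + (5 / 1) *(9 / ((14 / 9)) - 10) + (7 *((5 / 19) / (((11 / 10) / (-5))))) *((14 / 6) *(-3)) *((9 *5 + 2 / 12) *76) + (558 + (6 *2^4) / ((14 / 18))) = 7880301599 / 39039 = 201857.16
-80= -80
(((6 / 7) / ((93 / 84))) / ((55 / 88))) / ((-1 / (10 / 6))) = -64 / 31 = -2.06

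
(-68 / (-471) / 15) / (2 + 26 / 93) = 527 / 124815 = 0.00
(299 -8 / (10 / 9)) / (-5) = -58.36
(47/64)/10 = 47/640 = 0.07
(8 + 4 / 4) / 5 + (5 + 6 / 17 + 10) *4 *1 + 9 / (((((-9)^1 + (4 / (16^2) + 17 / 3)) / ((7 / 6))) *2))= 476703 / 7735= 61.63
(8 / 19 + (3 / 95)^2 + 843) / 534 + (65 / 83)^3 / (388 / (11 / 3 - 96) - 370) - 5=-488695905667249609 / 142816641269028150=-3.42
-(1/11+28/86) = -197/473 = -0.42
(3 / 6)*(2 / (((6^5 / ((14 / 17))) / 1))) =7 / 66096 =0.00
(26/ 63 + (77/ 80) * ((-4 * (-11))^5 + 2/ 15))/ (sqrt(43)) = 2000021513377 * sqrt(43)/ 541800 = 24206382.65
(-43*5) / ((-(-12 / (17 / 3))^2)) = 62135 / 1296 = 47.94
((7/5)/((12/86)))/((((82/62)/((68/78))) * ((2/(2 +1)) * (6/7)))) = 1110389/95940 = 11.57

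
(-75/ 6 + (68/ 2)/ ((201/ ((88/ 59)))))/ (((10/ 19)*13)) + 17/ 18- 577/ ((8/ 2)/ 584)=-779248006697/ 9250020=-84242.85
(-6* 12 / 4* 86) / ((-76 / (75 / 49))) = 29025 / 931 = 31.18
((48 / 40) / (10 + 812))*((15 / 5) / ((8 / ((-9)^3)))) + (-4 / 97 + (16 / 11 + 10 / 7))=99983777 / 40930120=2.44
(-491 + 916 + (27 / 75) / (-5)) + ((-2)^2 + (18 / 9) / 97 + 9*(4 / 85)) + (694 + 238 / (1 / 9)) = 673074834 / 206125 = 3265.37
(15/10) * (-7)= -10.50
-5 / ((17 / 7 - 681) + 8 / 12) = 105 / 14236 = 0.01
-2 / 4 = -1 / 2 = -0.50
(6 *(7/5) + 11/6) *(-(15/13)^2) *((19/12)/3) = -29165/4056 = -7.19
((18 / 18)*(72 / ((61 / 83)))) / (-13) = -7.54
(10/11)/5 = 2/11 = 0.18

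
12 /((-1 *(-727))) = 12 /727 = 0.02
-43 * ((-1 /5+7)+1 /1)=-335.40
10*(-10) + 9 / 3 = -97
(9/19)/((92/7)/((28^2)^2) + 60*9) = 9680832/11036148917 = 0.00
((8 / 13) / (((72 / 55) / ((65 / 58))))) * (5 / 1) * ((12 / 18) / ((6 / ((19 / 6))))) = 26125 / 28188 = 0.93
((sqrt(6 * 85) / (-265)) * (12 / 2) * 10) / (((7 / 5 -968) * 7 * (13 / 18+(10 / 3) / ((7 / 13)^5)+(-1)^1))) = 19208 * sqrt(510) / 42110032283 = 0.00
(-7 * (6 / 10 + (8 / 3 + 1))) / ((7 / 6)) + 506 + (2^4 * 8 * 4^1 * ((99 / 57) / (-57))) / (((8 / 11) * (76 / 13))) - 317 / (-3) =59919949 / 102885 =582.40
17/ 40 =0.42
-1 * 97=-97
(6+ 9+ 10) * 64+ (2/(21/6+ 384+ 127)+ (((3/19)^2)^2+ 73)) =224350421590/134100309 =1673.00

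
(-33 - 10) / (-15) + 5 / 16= 763 / 240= 3.18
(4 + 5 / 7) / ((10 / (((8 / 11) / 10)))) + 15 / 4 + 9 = 8949 / 700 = 12.78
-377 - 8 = -385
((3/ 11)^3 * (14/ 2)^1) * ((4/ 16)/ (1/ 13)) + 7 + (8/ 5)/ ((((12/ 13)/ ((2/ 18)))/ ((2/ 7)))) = 37816973/ 5031180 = 7.52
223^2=49729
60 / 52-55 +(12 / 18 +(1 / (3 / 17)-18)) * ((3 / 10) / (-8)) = -11109 / 208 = -53.41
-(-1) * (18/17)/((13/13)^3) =18/17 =1.06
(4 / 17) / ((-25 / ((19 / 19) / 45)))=-4 / 19125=-0.00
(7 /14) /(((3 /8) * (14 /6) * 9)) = 4 /63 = 0.06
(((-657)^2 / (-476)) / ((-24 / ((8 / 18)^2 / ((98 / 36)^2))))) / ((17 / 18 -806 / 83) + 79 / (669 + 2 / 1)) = -288477933084 / 2477201158859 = -0.12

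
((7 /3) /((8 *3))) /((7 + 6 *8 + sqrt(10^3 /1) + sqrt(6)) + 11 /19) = 133 /(72 *(19 *sqrt(6) + 190 *sqrt(10) + 1056)) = 0.00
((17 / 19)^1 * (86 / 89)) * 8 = 11696 / 1691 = 6.92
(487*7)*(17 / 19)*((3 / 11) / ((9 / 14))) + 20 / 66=811532 / 627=1294.31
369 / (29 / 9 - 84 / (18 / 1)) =-255.46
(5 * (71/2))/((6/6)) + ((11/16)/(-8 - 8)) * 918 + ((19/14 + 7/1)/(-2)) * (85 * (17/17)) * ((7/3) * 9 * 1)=-937049/128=-7320.70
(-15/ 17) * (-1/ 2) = 15/ 34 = 0.44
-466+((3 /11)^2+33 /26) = -1461809 /3146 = -464.66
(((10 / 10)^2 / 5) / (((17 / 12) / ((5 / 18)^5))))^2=390625 / 7165729364544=0.00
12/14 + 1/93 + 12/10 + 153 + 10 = 537296/3255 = 165.07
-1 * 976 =-976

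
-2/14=-1/7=-0.14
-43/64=-0.67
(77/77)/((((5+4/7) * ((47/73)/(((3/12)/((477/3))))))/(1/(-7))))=-73/1165788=-0.00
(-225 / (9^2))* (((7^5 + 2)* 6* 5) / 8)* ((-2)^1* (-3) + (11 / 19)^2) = -1601757625 / 1444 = -1109250.43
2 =2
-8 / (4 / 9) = -18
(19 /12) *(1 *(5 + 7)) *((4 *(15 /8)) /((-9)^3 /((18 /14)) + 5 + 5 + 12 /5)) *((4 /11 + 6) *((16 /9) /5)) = -53200 /91509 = -0.58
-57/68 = -0.84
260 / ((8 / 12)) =390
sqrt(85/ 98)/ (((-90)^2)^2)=sqrt(170)/ 918540000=0.00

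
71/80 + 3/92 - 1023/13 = -77.77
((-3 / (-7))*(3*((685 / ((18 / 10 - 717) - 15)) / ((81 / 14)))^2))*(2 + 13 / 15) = 0.10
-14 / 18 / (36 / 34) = -119 / 162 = -0.73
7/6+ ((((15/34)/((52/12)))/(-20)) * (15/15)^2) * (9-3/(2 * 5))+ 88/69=2925053/1219920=2.40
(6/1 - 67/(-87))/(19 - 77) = -589/5046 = -0.12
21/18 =7/6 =1.17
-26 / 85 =-0.31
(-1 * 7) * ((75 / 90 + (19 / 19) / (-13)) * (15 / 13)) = -2065 / 338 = -6.11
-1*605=-605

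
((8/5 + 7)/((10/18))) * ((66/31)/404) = 12771/156550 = 0.08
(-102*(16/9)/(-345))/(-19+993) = 272/504045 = 0.00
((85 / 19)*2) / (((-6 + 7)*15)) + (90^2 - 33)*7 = 3218767 / 57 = 56469.60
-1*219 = -219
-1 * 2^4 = -16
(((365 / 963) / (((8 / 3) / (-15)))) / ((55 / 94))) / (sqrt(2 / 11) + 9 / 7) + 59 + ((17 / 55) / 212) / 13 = 840595* sqrt(22) / 3733444 + 1061963037 / 19026205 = 56.87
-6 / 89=-0.07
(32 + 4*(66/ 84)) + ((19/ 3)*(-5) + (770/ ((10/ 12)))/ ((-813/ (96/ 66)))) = 1.82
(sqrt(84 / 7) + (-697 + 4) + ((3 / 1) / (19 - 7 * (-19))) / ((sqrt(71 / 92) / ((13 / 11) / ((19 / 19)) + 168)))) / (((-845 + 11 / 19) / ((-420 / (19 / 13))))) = -45045 / 191 + 130 * sqrt(3) / 191 + 362895 * sqrt(1633) / 11336996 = -233.37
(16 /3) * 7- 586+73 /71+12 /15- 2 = -548.84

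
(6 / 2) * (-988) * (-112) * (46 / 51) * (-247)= -1257273472 / 17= -73957263.06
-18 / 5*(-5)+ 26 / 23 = 19.13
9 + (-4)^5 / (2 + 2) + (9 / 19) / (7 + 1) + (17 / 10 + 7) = -181063 / 760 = -238.24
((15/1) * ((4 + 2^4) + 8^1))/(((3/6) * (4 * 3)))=70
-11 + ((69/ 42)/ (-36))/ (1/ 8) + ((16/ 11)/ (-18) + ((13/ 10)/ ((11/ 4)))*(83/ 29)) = -338062/ 33495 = -10.09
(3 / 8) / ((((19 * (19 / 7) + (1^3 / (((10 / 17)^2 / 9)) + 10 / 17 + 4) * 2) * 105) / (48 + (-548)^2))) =490960 / 51613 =9.51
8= 8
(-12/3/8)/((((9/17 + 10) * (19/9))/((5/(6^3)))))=-85/163248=-0.00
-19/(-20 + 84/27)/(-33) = -3/88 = -0.03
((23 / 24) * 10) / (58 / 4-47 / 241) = 0.67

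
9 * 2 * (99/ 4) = 891/ 2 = 445.50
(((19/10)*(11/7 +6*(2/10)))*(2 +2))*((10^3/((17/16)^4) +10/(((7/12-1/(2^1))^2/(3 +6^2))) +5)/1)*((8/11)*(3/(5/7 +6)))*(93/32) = 489154882624821/431803570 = 1132818.06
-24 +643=619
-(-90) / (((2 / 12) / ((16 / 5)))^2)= 165888 / 5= 33177.60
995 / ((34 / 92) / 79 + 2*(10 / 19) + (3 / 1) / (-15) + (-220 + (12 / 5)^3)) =-8587596250 / 1772054287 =-4.85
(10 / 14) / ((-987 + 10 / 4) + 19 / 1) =-10 / 13517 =-0.00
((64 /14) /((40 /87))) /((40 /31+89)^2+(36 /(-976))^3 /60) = 0.00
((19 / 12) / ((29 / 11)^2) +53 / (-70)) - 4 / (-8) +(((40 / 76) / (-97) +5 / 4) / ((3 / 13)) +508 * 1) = 83547966574 / 162746115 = 513.36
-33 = -33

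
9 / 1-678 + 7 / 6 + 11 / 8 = -15995 / 24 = -666.46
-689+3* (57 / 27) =-2048 / 3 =-682.67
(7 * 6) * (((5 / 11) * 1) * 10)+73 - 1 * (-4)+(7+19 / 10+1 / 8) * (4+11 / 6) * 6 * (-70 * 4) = -969948 / 11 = -88177.09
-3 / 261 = -1 / 87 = -0.01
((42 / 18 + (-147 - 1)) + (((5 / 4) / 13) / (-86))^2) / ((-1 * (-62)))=-8739468533 / 3719773824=-2.35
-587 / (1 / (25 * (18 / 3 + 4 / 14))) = -645700 / 7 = -92242.86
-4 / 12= -1 / 3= -0.33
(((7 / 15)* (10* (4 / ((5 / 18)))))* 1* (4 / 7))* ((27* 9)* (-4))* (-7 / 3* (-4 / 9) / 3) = -64512 / 5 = -12902.40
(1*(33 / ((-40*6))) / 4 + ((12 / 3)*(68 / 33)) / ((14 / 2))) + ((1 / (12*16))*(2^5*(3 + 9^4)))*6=485295379 / 73920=6565.14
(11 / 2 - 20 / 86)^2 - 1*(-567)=4398741 / 7396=594.75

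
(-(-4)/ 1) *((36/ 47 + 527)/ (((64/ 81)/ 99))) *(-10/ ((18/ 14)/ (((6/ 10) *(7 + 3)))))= -2320631775/ 188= -12343786.04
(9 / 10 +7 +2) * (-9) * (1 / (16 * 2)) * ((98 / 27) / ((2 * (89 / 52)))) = -21021 / 7120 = -2.95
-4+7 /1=3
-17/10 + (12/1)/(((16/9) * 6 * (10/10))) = -23/40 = -0.58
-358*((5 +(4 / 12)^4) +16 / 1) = -609316 / 81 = -7522.42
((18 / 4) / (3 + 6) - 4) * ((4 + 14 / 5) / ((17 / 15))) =-21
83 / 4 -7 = 55 / 4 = 13.75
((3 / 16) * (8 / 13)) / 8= 3 / 208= 0.01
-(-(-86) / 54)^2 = -1849 / 729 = -2.54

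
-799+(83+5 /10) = -1431 /2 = -715.50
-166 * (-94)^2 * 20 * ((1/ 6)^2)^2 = -1833470/ 81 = -22635.43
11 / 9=1.22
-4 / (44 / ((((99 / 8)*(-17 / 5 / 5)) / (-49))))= -153 / 9800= -0.02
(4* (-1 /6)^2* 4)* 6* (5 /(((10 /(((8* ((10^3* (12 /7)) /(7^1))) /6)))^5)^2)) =4398046511104000000000000000000000 /239376798892836003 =18372902183694559.45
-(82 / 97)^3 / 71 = -551368 / 64799783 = -0.01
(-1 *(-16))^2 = 256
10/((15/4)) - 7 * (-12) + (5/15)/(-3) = 779/9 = 86.56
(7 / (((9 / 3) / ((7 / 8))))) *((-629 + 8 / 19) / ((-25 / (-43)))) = -8387967 / 3800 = -2207.36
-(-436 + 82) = 354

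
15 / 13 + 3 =54 / 13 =4.15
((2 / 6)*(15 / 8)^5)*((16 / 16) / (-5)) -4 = -181697 / 32768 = -5.54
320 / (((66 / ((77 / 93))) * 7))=160 / 279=0.57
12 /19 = 0.63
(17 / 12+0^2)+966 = 11609 / 12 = 967.42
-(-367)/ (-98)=-367/ 98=-3.74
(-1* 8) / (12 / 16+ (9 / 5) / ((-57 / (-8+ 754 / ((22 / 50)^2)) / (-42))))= -367840 / 237056613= -0.00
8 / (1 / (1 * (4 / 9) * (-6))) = -64 / 3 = -21.33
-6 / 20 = -3 / 10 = -0.30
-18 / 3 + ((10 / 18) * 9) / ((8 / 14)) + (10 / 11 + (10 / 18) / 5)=1493 / 396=3.77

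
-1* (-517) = 517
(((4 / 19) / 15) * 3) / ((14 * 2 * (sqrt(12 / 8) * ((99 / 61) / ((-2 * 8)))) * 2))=-488 * sqrt(6) / 197505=-0.01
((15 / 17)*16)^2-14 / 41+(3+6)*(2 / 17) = 2370100 / 11849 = 200.03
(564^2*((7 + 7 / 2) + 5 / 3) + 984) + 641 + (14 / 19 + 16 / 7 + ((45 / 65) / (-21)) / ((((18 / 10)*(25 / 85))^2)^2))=14640509764502 / 3781323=3871795.60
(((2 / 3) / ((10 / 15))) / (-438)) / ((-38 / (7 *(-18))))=-21 / 2774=-0.01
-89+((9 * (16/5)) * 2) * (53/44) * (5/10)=-2987/55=-54.31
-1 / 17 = -0.06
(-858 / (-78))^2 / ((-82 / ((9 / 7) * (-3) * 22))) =35937 / 287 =125.22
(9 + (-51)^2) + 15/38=99195/38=2610.39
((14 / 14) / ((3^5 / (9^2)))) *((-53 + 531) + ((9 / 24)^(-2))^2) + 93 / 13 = 579181 / 3159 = 183.34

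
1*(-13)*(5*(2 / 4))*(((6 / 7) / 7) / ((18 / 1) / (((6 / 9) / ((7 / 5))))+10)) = -975 / 11711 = -0.08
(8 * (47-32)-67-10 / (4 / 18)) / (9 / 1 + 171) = 2 / 45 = 0.04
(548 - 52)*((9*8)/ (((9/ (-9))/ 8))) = -285696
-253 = -253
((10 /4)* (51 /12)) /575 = 17 /920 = 0.02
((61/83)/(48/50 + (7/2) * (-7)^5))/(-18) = 1525/2197059219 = 0.00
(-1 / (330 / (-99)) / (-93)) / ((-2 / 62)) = 1 / 10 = 0.10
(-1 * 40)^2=1600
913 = 913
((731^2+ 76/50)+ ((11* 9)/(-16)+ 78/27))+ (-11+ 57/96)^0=1923696797/3600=534360.22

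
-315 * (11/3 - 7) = 1050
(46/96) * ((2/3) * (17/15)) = 391/1080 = 0.36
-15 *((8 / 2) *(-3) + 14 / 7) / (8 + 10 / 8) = 600 / 37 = 16.22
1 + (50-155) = -104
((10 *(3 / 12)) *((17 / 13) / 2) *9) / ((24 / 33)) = 8415 / 416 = 20.23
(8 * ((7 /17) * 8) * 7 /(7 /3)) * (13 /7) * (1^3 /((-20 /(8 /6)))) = -832 /85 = -9.79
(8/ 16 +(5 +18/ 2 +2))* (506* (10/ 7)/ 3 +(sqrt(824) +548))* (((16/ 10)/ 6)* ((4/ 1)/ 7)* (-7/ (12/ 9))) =-364496/ 35 - 132* sqrt(206)/ 5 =-10793.08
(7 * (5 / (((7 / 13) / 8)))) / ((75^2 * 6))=52 / 3375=0.02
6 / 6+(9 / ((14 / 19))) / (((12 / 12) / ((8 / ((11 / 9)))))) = 6233 / 77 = 80.95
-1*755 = -755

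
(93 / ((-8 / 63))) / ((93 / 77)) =-606.38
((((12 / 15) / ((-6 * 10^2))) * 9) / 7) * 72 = -108 / 875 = -0.12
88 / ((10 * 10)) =22 / 25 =0.88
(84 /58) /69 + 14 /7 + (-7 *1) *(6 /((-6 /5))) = 24693 /667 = 37.02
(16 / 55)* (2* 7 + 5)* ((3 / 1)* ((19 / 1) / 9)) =5776 / 165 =35.01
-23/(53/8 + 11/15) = -2760/883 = -3.13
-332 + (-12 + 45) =-299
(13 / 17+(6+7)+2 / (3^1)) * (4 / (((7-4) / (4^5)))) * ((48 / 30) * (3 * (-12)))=-96468992 / 85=-1134929.32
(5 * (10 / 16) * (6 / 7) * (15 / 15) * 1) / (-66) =-25 / 616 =-0.04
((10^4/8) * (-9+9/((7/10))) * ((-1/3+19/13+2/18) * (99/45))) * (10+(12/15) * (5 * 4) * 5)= 107662500/91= 1183104.40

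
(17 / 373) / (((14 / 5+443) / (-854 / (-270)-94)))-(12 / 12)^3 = -22656730 / 22448259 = -1.01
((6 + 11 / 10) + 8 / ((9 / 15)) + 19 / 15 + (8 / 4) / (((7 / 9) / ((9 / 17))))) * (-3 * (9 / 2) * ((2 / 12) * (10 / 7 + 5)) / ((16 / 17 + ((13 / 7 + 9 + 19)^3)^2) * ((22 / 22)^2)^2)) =-1779047361 / 3778290713910616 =-0.00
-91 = -91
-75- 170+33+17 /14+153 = -809 /14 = -57.79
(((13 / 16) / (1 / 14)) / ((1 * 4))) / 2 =91 / 64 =1.42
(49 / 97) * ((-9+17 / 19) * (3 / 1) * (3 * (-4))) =271656 / 1843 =147.40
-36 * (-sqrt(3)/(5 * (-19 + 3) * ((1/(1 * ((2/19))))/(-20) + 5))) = -0.17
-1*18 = -18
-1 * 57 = -57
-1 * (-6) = 6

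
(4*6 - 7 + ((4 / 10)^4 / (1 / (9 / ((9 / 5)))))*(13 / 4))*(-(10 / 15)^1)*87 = -126266 / 125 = -1010.13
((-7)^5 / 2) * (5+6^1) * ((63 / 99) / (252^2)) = -2401 / 2592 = -0.93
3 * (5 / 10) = 3 / 2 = 1.50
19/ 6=3.17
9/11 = 0.82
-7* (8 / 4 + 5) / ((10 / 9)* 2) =-441 / 20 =-22.05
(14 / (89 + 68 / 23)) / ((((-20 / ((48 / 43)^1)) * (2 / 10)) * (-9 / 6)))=2576 / 90945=0.03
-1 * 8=-8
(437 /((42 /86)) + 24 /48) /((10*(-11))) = -37603 /4620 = -8.14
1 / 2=0.50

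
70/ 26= 35/ 13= 2.69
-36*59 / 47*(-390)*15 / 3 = 4141800 / 47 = 88123.40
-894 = -894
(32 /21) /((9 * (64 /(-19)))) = -19 /378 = -0.05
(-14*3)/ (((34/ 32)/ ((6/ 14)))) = -288/ 17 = -16.94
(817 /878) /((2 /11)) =8987 /1756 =5.12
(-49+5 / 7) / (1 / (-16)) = 5408 / 7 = 772.57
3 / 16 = 0.19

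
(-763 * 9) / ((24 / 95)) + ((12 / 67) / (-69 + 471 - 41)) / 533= -2803358317209 / 103133368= -27181.87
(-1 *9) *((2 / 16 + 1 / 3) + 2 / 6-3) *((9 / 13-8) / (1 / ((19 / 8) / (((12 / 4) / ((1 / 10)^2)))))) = -19133 / 16640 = -1.15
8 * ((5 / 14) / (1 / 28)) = 80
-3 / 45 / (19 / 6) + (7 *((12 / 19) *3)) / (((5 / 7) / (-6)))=-10586 / 95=-111.43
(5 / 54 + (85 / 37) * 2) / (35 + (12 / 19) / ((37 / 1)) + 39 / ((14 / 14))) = 177935 / 2809836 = 0.06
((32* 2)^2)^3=68719476736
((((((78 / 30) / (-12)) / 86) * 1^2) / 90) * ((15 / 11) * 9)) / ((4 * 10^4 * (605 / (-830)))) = 1079 / 91572800000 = 0.00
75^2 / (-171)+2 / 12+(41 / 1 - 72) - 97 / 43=-323453 / 4902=-65.98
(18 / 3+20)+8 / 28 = 184 / 7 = 26.29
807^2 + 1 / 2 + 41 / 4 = 2605039 / 4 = 651259.75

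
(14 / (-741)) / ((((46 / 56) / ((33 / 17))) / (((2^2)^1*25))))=-431200 / 96577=-4.46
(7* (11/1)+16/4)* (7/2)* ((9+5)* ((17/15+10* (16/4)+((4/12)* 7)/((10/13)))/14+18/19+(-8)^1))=-1175769/76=-15470.64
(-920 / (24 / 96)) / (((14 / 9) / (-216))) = 3576960 / 7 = 510994.29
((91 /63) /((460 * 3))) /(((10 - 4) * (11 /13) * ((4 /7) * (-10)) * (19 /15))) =-0.00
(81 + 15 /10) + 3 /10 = 414 /5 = 82.80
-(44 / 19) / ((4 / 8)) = -88 / 19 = -4.63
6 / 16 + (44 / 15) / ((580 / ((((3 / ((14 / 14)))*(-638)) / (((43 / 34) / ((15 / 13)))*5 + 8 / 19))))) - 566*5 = -6476236193 / 2287400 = -2831.27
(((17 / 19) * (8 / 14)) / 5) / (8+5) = 68 / 8645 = 0.01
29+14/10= 152/5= 30.40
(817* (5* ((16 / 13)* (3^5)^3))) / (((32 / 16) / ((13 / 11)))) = 468922280760 / 11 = 42629298250.91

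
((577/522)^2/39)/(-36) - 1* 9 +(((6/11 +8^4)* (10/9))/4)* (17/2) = 40665926488237/4208242896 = 9663.40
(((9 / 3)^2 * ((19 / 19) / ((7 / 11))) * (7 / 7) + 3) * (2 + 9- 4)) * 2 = 240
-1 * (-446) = 446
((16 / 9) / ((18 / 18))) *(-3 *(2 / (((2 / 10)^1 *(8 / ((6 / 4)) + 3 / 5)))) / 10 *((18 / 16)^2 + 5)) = -2005 / 356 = -5.63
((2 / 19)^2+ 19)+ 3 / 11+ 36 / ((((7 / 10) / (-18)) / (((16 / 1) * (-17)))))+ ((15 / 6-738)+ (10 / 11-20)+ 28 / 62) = 432679336883 / 1723414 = 251059.43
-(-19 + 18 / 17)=305 / 17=17.94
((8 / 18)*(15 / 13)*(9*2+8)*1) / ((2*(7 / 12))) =80 / 7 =11.43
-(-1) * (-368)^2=135424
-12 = -12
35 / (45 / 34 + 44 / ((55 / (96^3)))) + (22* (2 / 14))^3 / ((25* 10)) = 640861791254 / 5158905262875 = 0.12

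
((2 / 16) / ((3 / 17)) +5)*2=137 / 12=11.42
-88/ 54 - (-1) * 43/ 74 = -2095/ 1998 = -1.05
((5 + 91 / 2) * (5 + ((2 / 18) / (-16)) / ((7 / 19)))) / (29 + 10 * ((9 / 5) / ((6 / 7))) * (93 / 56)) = 507121 / 128772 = 3.94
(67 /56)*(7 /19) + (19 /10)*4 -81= -72.96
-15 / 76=-0.20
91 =91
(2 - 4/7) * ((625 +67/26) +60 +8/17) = 1520585/1547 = 982.93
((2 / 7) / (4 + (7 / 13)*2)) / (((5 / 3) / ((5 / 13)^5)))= 625 / 2199197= 0.00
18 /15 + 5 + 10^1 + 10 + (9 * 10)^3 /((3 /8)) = 9720131 /5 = 1944026.20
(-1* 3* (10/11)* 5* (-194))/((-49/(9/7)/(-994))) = 37189800/539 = 68997.77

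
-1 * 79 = -79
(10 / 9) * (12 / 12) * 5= 50 / 9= 5.56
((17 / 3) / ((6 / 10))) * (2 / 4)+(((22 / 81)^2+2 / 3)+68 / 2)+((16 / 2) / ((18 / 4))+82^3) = 7235592053 / 13122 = 551409.24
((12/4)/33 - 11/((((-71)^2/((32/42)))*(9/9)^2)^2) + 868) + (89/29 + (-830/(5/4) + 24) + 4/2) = 833520873255034/3574889871399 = 233.16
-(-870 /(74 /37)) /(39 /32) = 4640 /13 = 356.92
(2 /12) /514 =1 /3084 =0.00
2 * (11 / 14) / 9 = 11 / 63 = 0.17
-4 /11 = -0.36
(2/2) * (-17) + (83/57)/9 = -8638/513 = -16.84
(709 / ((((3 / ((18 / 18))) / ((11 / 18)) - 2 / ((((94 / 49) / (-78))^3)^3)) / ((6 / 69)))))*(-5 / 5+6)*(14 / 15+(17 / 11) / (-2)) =42053565787782675559 / 515962282199182462743099311606580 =0.00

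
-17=-17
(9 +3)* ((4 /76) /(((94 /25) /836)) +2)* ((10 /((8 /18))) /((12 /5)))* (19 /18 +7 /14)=2397.87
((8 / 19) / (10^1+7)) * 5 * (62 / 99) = 2480 / 31977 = 0.08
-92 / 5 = -18.40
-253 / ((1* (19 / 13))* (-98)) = 3289 / 1862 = 1.77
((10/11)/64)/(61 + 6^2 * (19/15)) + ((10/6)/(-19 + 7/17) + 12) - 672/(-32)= 1463363821/44464992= 32.91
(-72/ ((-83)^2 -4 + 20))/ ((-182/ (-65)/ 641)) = -23076/ 9667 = -2.39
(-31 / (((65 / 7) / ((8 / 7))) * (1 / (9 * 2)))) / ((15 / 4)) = -5952 / 325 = -18.31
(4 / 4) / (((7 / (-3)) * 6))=-1 / 14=-0.07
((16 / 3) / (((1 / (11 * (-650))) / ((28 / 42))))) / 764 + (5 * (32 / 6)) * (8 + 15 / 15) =355360 / 1719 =206.72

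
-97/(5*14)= -97/70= -1.39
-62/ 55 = -1.13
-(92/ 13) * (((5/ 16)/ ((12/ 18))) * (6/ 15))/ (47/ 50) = -1725/ 1222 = -1.41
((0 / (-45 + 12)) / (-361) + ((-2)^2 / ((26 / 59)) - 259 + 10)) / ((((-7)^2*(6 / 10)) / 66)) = -343090 / 637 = -538.60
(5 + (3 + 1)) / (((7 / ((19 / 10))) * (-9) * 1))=-19 / 70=-0.27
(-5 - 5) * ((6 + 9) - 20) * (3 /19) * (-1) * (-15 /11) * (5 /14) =3.84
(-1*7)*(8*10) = -560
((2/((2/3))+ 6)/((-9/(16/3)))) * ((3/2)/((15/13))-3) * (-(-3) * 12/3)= 108.80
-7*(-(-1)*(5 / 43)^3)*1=-875 / 79507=-0.01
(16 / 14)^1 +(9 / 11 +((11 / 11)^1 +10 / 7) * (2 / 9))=1733 / 693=2.50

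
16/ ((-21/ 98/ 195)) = -14560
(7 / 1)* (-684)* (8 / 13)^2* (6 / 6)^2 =-306432 / 169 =-1813.21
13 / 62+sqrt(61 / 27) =13 / 62+sqrt(183) / 9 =1.71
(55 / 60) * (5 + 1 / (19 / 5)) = 275 / 57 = 4.82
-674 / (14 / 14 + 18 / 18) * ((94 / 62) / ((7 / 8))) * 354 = -44856048 / 217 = -206709.90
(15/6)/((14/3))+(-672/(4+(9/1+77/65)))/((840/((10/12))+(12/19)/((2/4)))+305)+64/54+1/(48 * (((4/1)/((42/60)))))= 2351144176631/1392446885760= 1.69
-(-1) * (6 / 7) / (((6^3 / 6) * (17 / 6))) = 1 / 119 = 0.01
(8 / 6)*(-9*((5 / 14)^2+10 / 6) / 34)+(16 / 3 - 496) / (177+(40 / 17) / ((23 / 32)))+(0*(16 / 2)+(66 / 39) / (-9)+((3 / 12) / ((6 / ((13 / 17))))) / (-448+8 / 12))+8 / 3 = -64643431157807 / 73753458931152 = -0.88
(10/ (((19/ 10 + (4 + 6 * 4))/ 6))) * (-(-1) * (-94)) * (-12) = 676800/ 299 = 2263.55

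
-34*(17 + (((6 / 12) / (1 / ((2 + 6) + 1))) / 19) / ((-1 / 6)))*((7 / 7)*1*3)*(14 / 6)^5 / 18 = -84572824 / 13851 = -6105.90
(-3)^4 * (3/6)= 40.50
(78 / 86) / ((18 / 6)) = 13 / 43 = 0.30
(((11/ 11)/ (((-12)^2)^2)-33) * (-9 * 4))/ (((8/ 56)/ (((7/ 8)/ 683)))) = 33530063/ 3147264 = 10.65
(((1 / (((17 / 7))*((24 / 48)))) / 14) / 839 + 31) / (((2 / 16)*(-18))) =-1768616 / 128367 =-13.78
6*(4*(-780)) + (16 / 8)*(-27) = -18774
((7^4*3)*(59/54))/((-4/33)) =-1558249/24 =-64927.04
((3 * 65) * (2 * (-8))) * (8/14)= -12480/7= -1782.86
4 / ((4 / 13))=13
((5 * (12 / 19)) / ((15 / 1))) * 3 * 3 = 1.89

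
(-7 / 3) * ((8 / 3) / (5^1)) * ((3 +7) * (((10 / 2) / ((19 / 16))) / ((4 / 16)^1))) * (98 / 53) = -387.54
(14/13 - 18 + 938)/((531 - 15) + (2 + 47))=1.63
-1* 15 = -15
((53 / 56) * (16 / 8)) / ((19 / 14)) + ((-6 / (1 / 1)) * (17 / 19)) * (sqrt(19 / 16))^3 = 53 / 38 - 51 * sqrt(19) / 32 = -5.55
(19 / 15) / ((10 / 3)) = 19 / 50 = 0.38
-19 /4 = -4.75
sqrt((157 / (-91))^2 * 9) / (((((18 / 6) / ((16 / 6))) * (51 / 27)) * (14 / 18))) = 3.13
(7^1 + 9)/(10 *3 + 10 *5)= 1/5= 0.20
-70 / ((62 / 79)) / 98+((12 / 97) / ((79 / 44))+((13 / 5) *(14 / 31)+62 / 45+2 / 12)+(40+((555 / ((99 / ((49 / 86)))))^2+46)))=1313602015669439 / 13393168774524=98.08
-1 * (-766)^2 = -586756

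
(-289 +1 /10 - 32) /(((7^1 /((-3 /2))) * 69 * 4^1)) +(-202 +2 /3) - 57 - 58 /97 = -969561301 /3748080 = -258.68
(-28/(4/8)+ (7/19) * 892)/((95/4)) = 11.48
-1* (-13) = 13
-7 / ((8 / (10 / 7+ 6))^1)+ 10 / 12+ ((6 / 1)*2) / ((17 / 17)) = 19 / 3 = 6.33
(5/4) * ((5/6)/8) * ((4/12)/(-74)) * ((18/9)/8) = -25/170496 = -0.00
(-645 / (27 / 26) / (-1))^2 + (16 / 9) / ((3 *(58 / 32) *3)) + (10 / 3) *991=304651562 / 783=389082.45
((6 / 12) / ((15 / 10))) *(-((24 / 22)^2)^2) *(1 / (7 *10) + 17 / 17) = -245376 / 512435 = -0.48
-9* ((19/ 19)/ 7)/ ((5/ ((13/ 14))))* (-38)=2223/ 245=9.07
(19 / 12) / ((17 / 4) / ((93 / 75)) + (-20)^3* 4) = -589 / 11902725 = -0.00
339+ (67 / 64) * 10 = 11183 / 32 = 349.47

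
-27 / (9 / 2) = -6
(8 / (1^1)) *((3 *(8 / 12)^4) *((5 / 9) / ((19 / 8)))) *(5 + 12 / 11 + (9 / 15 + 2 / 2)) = 48128 / 5643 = 8.53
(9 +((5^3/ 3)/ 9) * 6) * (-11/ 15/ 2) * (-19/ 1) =69179/ 270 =256.22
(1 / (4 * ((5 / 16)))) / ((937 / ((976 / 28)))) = 976 / 32795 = 0.03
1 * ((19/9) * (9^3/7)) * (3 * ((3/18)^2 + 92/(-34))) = -840807/476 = -1766.40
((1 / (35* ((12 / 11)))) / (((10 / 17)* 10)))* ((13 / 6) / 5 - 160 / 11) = -79169 / 1260000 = -0.06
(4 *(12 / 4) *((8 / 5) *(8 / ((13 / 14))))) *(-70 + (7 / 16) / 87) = -21824992 / 1885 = -11578.25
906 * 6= 5436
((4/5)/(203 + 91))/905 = 2/665175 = 0.00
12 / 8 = 3 / 2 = 1.50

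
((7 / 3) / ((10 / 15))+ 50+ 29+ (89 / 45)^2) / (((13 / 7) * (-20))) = -2449769 / 1053000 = -2.33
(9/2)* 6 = 27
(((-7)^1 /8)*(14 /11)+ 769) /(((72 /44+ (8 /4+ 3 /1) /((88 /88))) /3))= 101361 /292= 347.13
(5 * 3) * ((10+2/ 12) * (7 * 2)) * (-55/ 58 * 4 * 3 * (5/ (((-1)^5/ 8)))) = 28182000/ 29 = 971793.10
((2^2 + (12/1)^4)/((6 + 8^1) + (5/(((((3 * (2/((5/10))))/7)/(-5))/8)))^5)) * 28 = -0.00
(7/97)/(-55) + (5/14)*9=239977/74690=3.21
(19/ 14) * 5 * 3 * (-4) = -570/ 7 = -81.43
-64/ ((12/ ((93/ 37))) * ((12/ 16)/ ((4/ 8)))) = -992/ 111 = -8.94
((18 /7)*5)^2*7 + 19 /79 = 640033 /553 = 1157.38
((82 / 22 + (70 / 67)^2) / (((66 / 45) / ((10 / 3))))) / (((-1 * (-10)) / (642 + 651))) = 1538340285 / 1086338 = 1416.08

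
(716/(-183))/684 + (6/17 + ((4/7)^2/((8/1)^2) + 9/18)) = 88870259/104268276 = 0.85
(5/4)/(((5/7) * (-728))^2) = 1/216320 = 0.00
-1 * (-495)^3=121287375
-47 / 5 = -9.40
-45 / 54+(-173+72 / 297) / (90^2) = -228451 / 267300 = -0.85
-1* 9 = -9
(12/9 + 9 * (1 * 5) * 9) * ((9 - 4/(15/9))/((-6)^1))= -13409/30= -446.97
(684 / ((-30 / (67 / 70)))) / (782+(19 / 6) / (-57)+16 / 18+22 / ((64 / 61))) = -366624 / 13503875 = -0.03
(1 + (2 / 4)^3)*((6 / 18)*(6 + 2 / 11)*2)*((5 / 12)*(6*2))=255 / 11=23.18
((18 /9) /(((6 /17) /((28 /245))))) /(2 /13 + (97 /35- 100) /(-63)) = 18564 /48649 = 0.38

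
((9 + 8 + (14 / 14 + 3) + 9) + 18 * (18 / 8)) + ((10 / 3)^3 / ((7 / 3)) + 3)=11261 / 126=89.37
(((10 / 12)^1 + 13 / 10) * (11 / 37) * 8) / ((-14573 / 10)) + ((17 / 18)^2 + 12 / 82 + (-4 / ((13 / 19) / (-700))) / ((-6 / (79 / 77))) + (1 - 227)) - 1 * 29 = -75144746726953 / 78790206924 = -953.73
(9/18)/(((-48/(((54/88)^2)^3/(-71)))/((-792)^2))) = 10460353203/2128918528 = 4.91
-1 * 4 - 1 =-5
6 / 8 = 0.75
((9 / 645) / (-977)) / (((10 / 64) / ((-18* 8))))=13824 / 1050275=0.01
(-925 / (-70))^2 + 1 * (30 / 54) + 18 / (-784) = 617929 / 3528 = 175.15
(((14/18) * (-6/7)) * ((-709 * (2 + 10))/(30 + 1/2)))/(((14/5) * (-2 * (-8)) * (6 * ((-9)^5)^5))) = -3545/3678509288933052664858755876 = -0.00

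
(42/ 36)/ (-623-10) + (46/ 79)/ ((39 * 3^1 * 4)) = -1168/ 1950273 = -0.00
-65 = -65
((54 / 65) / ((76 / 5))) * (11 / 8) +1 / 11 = 7219 / 43472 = 0.17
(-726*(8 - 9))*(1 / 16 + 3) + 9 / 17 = 302451 / 136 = 2223.90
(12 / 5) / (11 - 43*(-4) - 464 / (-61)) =732 / 58135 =0.01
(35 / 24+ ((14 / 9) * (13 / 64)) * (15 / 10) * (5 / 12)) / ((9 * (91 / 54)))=545 / 4992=0.11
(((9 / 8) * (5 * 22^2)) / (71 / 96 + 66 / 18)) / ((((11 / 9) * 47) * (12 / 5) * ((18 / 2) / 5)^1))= 5500 / 2209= 2.49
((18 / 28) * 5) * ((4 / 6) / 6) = 5 / 14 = 0.36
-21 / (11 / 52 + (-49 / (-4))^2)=-1456 / 10419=-0.14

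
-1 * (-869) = 869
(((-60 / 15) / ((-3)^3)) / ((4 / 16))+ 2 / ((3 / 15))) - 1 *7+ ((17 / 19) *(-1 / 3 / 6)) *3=3533 / 1026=3.44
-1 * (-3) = 3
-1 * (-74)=74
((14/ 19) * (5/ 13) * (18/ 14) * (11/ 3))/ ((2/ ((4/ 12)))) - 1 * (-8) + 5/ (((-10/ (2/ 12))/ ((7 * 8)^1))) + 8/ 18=4.00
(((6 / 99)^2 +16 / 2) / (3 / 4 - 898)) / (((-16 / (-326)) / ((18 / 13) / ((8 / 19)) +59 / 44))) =-470254348 / 558904203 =-0.84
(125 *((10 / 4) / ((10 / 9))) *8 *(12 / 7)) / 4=6750 / 7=964.29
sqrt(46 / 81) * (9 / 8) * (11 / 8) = 11 * sqrt(46) / 64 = 1.17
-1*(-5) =5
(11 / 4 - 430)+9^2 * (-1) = -2033 / 4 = -508.25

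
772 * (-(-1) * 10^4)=7720000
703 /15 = 46.87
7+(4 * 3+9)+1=29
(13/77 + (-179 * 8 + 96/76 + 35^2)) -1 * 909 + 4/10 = -8150139/7315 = -1114.17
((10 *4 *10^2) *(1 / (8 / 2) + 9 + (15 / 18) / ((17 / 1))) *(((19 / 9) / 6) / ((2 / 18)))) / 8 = 4505375 / 306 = 14723.45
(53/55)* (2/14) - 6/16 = -731/3080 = -0.24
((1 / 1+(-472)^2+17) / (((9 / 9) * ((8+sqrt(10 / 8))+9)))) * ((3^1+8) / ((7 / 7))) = 166655896 / 1151 - 4901644 * sqrt(5) / 1151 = 135269.75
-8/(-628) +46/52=3663/4082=0.90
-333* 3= -999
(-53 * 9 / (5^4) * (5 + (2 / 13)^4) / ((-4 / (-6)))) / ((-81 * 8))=2523171 / 285610000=0.01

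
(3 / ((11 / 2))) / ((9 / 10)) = 20 / 33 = 0.61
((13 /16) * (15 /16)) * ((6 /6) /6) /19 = 65 /9728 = 0.01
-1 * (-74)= 74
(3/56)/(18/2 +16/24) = 9/1624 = 0.01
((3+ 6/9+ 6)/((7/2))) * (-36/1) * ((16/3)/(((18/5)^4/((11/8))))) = -4.34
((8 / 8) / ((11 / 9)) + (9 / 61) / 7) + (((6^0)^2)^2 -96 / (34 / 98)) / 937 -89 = -6618070378 / 74818513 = -88.45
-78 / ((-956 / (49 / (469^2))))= 39 / 2145742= 0.00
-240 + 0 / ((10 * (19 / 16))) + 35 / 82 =-239.57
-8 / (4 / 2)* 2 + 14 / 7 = -6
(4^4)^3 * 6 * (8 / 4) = 201326592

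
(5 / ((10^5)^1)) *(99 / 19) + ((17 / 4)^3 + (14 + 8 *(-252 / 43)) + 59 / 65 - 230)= -78684677193 / 424840000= -185.21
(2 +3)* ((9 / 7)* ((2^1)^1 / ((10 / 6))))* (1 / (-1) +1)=0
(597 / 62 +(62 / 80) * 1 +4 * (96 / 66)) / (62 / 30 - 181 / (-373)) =247602249 / 38950384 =6.36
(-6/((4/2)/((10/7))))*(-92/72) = 5.48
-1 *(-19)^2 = -361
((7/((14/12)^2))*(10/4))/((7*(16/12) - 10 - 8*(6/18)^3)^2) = 13.87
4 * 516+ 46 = 2110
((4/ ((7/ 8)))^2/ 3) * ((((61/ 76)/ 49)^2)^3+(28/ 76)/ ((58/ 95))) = 15558754488188214194183/ 3701281829298172656404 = 4.20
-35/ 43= -0.81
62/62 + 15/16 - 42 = -641/16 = -40.06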